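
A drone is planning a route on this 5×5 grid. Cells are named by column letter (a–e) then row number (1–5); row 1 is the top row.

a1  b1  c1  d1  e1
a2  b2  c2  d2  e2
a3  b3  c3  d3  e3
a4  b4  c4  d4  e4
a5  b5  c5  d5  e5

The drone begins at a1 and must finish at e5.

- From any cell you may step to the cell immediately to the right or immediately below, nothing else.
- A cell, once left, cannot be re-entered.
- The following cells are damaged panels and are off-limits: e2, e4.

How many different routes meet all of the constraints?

35

A right/down-only route from a1 to e5 makes exactly 4 down-moves and 4 right-moves in some order.
With no other constraints that would be C(8,4) = 70 routes.
Subtract routes through each blocked cell (inclusion–exclusion for overlaps): − through e2: 5 − through e4: 35 + through e2&e4: 5 → 35.
That gives 35 routes.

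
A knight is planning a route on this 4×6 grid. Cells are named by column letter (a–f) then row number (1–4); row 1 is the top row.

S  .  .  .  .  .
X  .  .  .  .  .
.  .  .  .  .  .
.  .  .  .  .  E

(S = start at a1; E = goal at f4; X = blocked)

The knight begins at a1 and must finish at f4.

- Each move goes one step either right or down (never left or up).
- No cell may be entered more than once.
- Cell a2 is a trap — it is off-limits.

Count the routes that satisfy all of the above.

A right/down-only route from a1 to f4 makes exactly 3 down-moves and 5 right-moves in some order.
With no other constraints that would be C(8,3) = 56 routes.
Subtract routes through each blocked cell (inclusion–exclusion for overlaps): − through a2: 21 → 35.
That gives 35 routes.

35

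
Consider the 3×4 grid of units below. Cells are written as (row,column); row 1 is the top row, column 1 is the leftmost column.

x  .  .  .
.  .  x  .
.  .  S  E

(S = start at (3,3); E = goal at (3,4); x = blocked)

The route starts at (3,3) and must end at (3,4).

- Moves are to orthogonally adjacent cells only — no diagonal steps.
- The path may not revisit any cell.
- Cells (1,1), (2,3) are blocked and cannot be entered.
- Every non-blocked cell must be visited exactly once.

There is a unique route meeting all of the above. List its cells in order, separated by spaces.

Need to visit all 10 open cells exactly once, starting at (3,3) and ending at (3,4).
Cell (2,4) has only two open neighbours ((1,4) and (3,4)), so the path must pass straight through it: one of those is the cell it's entered from and the other is where it exits.
Route from (3,3): left 2 to (3,1), up 1 to (2,1), right 1 to (2,2), up 1 to (1,2), right 2 to (1,4), down 2 to (3,4) — 9 moves in all.
Check: all 10 open cells covered.

(3,3) (3,2) (3,1) (2,1) (2,2) (1,2) (1,3) (1,4) (2,4) (3,4)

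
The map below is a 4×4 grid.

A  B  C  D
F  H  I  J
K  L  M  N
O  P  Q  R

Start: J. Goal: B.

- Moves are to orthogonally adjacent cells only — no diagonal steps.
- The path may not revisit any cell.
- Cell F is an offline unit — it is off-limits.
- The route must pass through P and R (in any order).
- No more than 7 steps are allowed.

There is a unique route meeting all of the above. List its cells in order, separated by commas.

Any route must reach P and R and still end at B within 7 moves, so the order of the required stops is forced.
Route from J: 2× down (reaching R), 2× left (reaching P), 3× up (reaching B) — 7 moves in all.
Check: all required cells visited; 7 ≤ 7 moves.

J, N, R, Q, P, L, H, B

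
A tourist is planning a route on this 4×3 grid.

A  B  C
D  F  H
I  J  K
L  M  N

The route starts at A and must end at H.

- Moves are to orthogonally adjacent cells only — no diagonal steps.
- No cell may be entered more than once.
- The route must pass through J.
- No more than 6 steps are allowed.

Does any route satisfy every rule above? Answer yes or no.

yes

One route that works: A → D → I → J → F → H.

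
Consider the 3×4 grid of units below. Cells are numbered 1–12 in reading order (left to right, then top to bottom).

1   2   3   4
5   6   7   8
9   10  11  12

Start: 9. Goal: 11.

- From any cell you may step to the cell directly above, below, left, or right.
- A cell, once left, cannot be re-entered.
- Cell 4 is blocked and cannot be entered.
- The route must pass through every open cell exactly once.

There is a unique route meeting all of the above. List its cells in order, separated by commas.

Need to visit all 11 open cells exactly once, starting at 9 and ending at 11.
Cell 3 has only two open neighbours (7 and 2), so the path must pass straight through it: one of those is the cell it's entered from and the other is where it exits.
Route from 9: right to 10, up to 6, left to 5, up to 1, 2× right (reaching 3), down to 7, right to 8, down to 12, left to 11 — 10 moves in all.
Check: all 11 open cells covered.

9, 10, 6, 5, 1, 2, 3, 7, 8, 12, 11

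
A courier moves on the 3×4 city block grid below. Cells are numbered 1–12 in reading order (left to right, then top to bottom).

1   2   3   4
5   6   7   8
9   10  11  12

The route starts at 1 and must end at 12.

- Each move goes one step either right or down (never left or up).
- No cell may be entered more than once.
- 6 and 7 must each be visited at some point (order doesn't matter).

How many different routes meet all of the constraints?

4

A right/down-only route from 1 to 12 makes exactly 2 down-moves and 3 right-moves in some order.
With no other constraints that would be C(5,2) = 10 routes.
A monotone route can only reach the required cells in the order 6, 7, so split there and multiply the segment counts: 1→6: 2; 6→7: 1; 7→12: 2; product = 4.
That gives 4 routes.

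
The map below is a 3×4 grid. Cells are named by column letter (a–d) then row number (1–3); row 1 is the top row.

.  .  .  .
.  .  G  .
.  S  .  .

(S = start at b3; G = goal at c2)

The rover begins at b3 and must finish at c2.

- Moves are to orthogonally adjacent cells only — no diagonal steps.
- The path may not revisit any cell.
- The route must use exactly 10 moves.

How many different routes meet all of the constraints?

4

Need simple routes of exactly 10 moves from b3 to c2 (Manhattan distance 2, so 4 moves are spent on a detour and 4 undoing it).
Enumerating: b3 b2 a2 a1 b1 c1 d1 d2 d3 c3 c2 | b3 a3 a2 a1 b1 c1 d1 d2 d3 c3 c2 | b3 a3 a2 b2 b1 c1 d1 d2 d3 c3 c2 | b3 c3 d3 d2 d1 c1 b1 a1 a2 b2 c2.
That gives 4 routes.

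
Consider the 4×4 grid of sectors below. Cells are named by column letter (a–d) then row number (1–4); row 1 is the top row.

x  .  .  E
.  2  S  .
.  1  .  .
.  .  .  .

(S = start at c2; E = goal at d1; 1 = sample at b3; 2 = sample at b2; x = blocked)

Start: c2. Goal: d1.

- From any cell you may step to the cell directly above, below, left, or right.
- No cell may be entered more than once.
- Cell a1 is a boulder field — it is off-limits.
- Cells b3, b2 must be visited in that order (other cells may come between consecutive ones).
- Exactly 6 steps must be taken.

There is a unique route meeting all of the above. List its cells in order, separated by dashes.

c2 - c3 - b3 - b2 - b1 - c1 - d1

The waypoints must appear in the order b3, b2, with no cell reused.
Route from c2: down 1 to c3, left 1 to b3, up 2 to b1, right 2 to d1 — 6 moves in all.
Check: order respected (1 at step 2, 2 at step 3); 6 moves as required.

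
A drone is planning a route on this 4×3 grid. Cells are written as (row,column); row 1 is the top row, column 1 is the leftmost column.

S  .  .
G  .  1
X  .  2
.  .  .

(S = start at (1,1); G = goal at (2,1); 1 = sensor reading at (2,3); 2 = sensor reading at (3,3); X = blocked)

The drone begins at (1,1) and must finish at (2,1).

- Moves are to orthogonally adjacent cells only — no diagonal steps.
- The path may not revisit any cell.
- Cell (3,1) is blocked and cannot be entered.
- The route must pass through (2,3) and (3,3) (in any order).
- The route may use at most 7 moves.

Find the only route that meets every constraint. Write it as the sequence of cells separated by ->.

The budget equals the shortest possible length, so every move has to be on a shortest route through the required cells.
Route from (1,1): right 2 to (1,3), down 2 to (3,3), left 1 to (3,2), up 1 to (2,2), left 1 to (2,1) — 7 moves in all.
Check: all required cells visited; 7 ≤ 7 moves.

(1,1) -> (1,2) -> (1,3) -> (2,3) -> (3,3) -> (3,2) -> (2,2) -> (2,1)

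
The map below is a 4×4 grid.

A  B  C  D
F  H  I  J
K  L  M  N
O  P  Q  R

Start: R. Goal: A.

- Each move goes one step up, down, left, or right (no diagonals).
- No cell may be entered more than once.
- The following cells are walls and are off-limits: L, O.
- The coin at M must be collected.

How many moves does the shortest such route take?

6

Any route passes through M somewhere between R and A. Summing Manhattan distances along the two legs (R → M → A) gives a lower bound of 2 + 4 = 6 moves.
A route of 6 moves achieves this: R → N → M → I → C → B → A.
Since 6 matches the lower bound, it is optimal.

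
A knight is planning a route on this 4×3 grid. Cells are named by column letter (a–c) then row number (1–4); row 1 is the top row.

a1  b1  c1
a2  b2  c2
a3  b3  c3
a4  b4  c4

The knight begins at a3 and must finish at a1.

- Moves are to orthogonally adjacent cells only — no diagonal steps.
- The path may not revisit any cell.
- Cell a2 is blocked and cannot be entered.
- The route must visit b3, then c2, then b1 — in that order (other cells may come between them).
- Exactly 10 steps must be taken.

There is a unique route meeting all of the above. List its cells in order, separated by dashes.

a3 - a4 - b4 - c4 - c3 - b3 - b2 - c2 - c1 - b1 - a1

The waypoints must appear in the order b3, c2, b1, with no cell reused.
Route from a3: down 1 to a4, right 2 to c4, up 1 to c3, left 1 to b3, up 1 to b2, right 1 to c2, up 1 to c1, left 2 to a1 — 10 moves in all.
Check: order respected (b3 at step 5, c2 at step 7, b1 at step 9); 10 moves as required.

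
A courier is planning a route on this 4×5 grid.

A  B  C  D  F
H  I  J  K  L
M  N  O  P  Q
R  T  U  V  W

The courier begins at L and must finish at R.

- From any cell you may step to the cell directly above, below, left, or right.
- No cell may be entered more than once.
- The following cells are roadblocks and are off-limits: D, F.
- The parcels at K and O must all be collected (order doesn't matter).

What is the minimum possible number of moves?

6

Any route passes through K and O in some order between L and R. Summing Manhattan distances along each leg and taking the cheapest ordering (L → K → O → R) gives a lower bound of 1 + 2 + 3 = 6 moves.
A route of 6 moves achieves this: L → K → P → O → U → T → R.
Since 6 matches the lower bound, it is optimal.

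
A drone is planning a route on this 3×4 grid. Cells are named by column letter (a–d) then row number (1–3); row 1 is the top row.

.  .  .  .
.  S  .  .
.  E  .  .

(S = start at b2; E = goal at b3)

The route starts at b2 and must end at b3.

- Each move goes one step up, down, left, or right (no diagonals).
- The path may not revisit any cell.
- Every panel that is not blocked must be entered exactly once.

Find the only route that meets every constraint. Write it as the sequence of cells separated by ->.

Need to visit all 12 open cells exactly once, starting at b2 and ending at b3.
Route from b2: right 1 to c2, down 1 to c3, right 1 to d3, up 2 to d1, left 3 to a1, down 2 to a3, right 1 to b3 — 11 moves in all.
Check: all 12 open cells covered.

b2 -> c2 -> c3 -> d3 -> d2 -> d1 -> c1 -> b1 -> a1 -> a2 -> a3 -> b3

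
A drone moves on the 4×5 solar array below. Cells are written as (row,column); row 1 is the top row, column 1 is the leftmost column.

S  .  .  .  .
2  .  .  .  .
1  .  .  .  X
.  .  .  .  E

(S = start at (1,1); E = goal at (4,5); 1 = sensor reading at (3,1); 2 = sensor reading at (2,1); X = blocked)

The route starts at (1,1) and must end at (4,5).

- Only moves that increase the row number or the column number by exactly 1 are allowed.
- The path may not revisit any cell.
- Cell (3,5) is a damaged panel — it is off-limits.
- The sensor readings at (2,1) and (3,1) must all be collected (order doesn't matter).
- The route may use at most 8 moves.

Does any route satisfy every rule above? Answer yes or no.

yes

One route that works: (1,1) → (2,1) → (3,1) → (4,1) → (4,2) → (4,3) → (4,4) → (4,5).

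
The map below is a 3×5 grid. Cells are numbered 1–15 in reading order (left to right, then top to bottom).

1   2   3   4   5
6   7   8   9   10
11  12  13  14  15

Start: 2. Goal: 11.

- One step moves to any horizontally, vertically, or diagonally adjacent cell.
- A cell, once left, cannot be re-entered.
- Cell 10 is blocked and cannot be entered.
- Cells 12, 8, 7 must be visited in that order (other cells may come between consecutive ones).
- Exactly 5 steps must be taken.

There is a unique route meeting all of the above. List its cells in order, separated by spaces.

The waypoints must appear in the order 12, 8, 7, with no cell reused.
Route from 2: down-left 1 to 6, down-right 1 to 12, up-right 1 to 8, left 1 to 7, down-left 1 to 11 — 5 moves in all.
Check: order respected (12 at step 2, 8 at step 3, 7 at step 4); 5 moves as required.

2 6 12 8 7 11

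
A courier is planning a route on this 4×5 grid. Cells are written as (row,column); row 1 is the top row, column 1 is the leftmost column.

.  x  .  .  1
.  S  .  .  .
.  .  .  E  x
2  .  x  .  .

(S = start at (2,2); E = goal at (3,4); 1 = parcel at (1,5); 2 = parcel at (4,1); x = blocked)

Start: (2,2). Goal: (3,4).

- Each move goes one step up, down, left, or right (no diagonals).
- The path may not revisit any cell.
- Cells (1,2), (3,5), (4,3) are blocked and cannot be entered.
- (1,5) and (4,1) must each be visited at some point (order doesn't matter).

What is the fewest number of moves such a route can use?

Any route passes through (1,5) and (4,1) in some order between (2,2) and (3,4). Summing Manhattan distances along each leg and taking the cheapest ordering ((2,2) → (4,1) → (1,5) → (3,4)) gives a lower bound of 3 + 7 + 3 = 13 moves.
A route of 13 moves achieves this: (2,2) → (2,1) → (3,1) → (4,1) → (4,2) → (3,2) → (3,3) → (2,3) → (1,3) → (1,4) → (1,5) → (2,5) → (2,4) → (3,4).
Since 13 matches the lower bound, it is optimal.

13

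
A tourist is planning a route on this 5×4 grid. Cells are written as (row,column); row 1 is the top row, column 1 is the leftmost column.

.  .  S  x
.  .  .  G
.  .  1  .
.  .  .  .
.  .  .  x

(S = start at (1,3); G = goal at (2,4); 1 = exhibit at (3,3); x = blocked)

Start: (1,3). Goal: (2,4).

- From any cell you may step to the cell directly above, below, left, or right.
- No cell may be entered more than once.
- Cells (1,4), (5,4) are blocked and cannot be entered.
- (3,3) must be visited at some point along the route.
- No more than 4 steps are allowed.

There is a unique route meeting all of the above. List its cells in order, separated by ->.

Any route must reach (3,3) and still end at (2,4) within 4 moves, so the order of the required stops is forced.
Route from (1,3): down 2 to (3,3), right 1 to (3,4), up 1 to (2,4) — 4 moves in all.
Check: all required cells visited; 4 ≤ 4 moves.

(1,3) -> (2,3) -> (3,3) -> (3,4) -> (2,4)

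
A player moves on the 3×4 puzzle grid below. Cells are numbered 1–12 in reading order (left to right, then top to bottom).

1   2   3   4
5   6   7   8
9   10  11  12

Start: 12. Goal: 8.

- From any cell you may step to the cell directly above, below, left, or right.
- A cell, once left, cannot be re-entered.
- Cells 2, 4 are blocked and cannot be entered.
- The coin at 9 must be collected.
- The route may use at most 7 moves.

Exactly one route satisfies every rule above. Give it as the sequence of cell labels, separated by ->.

12 -> 11 -> 10 -> 9 -> 5 -> 6 -> 7 -> 8

Any route must reach 9 and still end at 8 within 7 moves, so the order of the required stops is forced.
Route from 12: 3× left (reaching 9), up to 5, 3× right (reaching 8) — 7 moves in all.
Check: all required cells visited; 7 ≤ 7 moves.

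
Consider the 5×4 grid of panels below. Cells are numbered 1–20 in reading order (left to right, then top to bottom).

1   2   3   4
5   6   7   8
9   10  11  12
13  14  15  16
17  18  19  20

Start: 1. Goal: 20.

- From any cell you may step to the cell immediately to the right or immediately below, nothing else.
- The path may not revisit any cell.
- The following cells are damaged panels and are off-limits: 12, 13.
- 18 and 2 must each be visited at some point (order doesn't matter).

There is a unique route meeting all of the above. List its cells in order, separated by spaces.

Moves only go right or down, so the column and row indices never decrease.
Route from 1: right 1 to 2, down 4 to 18, right 2 to 20 — 7 moves in all.
Check: all required cells visited.

1 2 6 10 14 18 19 20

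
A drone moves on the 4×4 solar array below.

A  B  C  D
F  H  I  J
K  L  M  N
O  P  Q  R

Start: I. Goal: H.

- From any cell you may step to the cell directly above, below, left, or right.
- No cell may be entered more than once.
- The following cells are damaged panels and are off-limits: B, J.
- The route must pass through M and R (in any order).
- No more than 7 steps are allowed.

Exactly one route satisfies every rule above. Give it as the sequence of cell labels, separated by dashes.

The 7-move cap with required stops at M, R leaves no slack for detours.
Route from I: down to M, right to N, down to R, 2× left (reaching P), 2× up (reaching H) — 7 moves in all.
Check: all required cells visited; 7 ≤ 7 moves.

I - M - N - R - Q - P - L - H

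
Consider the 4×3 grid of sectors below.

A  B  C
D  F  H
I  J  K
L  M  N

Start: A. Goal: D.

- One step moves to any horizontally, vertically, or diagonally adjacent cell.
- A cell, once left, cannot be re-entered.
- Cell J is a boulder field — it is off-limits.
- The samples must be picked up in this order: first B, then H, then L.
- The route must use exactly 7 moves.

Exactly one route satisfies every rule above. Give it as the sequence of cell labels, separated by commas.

A, B, H, K, M, L, I, D

The waypoints must appear in the order B, H, L, with no cell reused.
Route from A: right to B, down-right to H, down to K, down-left to M, left to L, 2× up (reaching D) — 7 moves in all.
Check: order respected (B at step 1, H at step 2, L at step 5); 7 moves as required.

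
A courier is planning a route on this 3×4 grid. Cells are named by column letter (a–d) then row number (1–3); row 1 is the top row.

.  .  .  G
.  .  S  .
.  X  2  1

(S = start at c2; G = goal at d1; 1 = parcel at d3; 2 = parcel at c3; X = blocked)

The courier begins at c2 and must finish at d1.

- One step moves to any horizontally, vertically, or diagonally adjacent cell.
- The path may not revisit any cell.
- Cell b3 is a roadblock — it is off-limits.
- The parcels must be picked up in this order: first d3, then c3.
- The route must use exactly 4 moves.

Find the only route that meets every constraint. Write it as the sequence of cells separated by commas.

The waypoints must appear in the order d3, c3, with no cell reused.
Route from c2: down-right 1 to d3, left 1 to c3, up-right 1 to d2, up 1 to d1 — 4 moves in all.
Check: order respected (1 at step 1, 2 at step 2); 4 moves as required.

c2, d3, c3, d2, d1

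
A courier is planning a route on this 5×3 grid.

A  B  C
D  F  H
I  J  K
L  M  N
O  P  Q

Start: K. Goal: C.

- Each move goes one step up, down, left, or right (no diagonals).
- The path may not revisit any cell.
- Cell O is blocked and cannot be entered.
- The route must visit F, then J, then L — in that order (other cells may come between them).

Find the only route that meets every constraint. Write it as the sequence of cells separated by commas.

K, H, F, J, M, L, I, D, A, B, C

The waypoints must appear in the order F, J, L, with no cell reused.
Route from K: up to H, left to F, 2× down (reaching M), left to L, 3× up (reaching A), 2× right (reaching C) — 10 moves in all.
Check: order respected (F at step 2, J at step 3, L at step 5).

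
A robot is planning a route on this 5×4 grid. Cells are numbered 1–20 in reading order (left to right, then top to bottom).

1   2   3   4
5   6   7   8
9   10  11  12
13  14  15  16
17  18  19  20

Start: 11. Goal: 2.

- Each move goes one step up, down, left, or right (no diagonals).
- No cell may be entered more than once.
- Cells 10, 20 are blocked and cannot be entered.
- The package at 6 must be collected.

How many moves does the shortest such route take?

3

Any route passes through 6 somewhere between 11 and 2. Summing Manhattan distances along the two legs (11 → 6 → 2) gives a lower bound of 2 + 1 = 3 moves.
A route of 3 moves achieves this: 11 → 7 → 6 → 2.
Since 3 matches the lower bound, it is optimal.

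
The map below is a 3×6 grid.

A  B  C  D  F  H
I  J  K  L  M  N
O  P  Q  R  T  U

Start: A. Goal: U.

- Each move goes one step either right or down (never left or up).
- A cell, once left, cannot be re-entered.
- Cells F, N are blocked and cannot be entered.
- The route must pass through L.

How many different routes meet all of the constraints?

A right/down-only route from A to U makes exactly 2 down-moves and 5 right-moves in some order.
With no other constraints that would be C(7,2) = 21 routes.
Split at L and multiply the segment counts (each segment already excludes blocked cells): A→L: 4; L→U: 2; product = 8.
That gives 8 routes.

8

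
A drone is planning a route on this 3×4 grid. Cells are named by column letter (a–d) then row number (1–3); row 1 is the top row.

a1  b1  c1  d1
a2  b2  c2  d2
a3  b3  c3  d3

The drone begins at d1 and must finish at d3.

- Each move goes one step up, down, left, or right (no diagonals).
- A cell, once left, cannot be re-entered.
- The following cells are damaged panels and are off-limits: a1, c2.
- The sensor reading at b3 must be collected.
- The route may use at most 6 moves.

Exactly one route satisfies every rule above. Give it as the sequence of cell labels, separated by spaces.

Any route must reach b3 and still end at d3 within 6 moves, so the order of the required stops is forced.
Route from d1: 2× left (reaching b1), 2× down (reaching b3), 2× right (reaching d3) — 6 moves in all.
Check: all required cells visited; 6 ≤ 6 moves.

d1 c1 b1 b2 b3 c3 d3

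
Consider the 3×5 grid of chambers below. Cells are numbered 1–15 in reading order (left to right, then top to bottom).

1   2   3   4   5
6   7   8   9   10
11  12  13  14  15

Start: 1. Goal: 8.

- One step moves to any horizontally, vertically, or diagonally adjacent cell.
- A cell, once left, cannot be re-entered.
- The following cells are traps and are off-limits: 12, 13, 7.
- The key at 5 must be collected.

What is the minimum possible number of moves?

Any route passes through 5 somewhere between 1 and 8. Summing Chebyshev distances along the two legs (1 → 5 → 8) gives a lower bound of 4 + 2 = 6 moves.
A route of 6 moves achieves this: 1 → 2 → 3 → 4 → 5 → 9 → 8.
Since 6 matches the lower bound, it is optimal.

6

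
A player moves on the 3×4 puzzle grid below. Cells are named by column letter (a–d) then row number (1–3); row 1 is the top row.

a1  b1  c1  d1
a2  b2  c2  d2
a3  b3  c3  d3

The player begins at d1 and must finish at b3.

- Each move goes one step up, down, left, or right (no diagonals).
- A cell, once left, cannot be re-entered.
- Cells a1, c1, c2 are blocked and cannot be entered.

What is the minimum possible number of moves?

The Manhattan distance from d1 to b3 is |1−3| + |4−2| = 4, so at least 4 moves are needed.
A route of 4 moves achieves this: d1 → d2 → d3 → c3 → b3.
Since 4 matches the lower bound, it is optimal.

4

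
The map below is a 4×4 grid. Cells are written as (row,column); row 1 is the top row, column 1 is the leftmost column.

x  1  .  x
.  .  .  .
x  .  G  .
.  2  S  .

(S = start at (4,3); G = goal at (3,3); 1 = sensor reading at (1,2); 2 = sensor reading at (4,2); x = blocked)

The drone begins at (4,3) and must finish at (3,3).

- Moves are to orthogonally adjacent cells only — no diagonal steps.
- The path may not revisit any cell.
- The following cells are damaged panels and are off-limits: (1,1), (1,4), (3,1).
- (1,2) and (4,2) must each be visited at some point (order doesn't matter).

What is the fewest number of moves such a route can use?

Any route passes through (1,2) and (4,2) in some order between (4,3) and (3,3). Summing Manhattan distances along each leg and taking the cheapest ordering ((4,3) → (4,2) → (1,2) → (3,3)) gives a lower bound of 1 + 3 + 3 = 7 moves.
A route of 7 moves achieves this: (4,3) → (4,2) → (3,2) → (2,2) → (1,2) → (1,3) → (2,3) → (3,3).
Since 7 matches the lower bound, it is optimal.

7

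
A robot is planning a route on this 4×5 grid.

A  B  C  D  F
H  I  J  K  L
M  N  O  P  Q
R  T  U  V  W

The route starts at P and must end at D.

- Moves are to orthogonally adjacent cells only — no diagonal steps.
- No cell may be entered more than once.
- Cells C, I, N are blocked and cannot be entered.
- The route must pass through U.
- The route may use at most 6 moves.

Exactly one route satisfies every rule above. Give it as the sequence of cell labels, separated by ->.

P -> V -> U -> O -> J -> K -> D

The 6-move cap with required stops at U leaves no slack for detours.
Route from P: down to V, left to U, 2× up (reaching J), right to K, up to D — 6 moves in all.
Check: all required cells visited; 6 ≤ 6 moves.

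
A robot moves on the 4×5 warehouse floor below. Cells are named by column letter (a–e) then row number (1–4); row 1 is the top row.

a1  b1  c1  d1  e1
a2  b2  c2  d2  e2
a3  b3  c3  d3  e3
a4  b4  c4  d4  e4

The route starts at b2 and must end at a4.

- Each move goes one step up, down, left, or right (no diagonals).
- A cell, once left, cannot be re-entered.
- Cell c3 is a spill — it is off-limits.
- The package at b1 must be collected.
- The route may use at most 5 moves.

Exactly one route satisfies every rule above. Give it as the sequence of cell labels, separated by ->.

The budget equals the shortest possible length, so every move has to be on a shortest route through the required cells.
Route from b2: up to b1, left to a1, 3× down (reaching a4) — 5 moves in all.
Check: all required cells visited; 5 ≤ 5 moves.

b2 -> b1 -> a1 -> a2 -> a3 -> a4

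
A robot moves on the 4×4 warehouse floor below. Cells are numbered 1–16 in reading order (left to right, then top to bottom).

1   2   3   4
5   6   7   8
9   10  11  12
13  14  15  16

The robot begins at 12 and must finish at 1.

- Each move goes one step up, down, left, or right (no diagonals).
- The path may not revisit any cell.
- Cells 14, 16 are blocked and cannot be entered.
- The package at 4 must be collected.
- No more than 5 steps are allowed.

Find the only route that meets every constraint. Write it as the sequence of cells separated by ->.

Any route must reach 4 and still end at 1 within 5 moves, so the order of the required stops is forced.
Route from 12: 2× up (reaching 4), 3× left (reaching 1) — 5 moves in all.
Check: all required cells visited; 5 ≤ 5 moves.

12 -> 8 -> 4 -> 3 -> 2 -> 1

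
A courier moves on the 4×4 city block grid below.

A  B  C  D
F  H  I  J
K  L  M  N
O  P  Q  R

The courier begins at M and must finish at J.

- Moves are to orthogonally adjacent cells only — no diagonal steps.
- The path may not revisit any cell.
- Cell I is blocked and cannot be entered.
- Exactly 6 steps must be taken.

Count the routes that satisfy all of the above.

2

Need simple routes of exactly 6 moves from M to J (Manhattan distance 2, so 2 moves are spent on a detour and 2 undoing it).
Enumerating: M L H B C D J | M L P Q R N J.
That gives 2 routes.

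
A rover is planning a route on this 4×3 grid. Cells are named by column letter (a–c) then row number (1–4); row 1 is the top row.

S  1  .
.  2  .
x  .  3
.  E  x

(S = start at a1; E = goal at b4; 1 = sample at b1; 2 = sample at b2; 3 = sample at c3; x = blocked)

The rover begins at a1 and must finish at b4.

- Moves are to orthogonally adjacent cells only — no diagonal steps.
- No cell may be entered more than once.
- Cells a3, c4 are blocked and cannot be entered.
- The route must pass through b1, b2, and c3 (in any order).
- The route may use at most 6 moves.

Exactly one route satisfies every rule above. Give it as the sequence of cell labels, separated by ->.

Any route must reach b1, b2, and c3 and still end at b4 within 6 moves, so the order of the required stops is forced.
Route from a1: right to b1, down to b2, right to c2, down to c3, left to b3, down to b4 — 6 moves in all.
Check: all required cells visited; 6 ≤ 6 moves.

a1 -> b1 -> b2 -> c2 -> c3 -> b3 -> b4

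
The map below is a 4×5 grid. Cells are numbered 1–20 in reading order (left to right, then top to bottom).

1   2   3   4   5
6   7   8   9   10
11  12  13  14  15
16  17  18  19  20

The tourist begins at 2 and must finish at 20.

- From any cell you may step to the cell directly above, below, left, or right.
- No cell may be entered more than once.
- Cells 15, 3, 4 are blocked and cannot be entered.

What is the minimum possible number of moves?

6

The Manhattan distance from 2 to 20 is |1−4| + |2−5| = 6, so at least 6 moves are needed.
A route of 6 moves achieves this: 2 → 7 → 12 → 17 → 18 → 19 → 20.
Since 6 matches the lower bound, it is optimal.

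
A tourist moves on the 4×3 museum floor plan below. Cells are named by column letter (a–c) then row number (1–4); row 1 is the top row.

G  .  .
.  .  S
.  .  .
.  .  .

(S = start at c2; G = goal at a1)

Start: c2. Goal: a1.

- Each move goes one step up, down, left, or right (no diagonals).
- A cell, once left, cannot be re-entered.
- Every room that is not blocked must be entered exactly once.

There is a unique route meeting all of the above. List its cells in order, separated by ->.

c2 -> c1 -> b1 -> b2 -> b3 -> c3 -> c4 -> b4 -> a4 -> a3 -> a2 -> a1

Need to visit all 12 open cells exactly once, starting at c2 and ending at a1.
Cell c4 has only two open neighbours (c3 and b4), so the path must pass straight through it: one of those is the cell it's entered from and the other is where it exits.
Route from c2: up 1 to c1, left 1 to b1, down 2 to b3, right 1 to c3, down 1 to c4, left 2 to a4, up 3 to a1 — 11 moves in all.
Check: all 12 open cells covered.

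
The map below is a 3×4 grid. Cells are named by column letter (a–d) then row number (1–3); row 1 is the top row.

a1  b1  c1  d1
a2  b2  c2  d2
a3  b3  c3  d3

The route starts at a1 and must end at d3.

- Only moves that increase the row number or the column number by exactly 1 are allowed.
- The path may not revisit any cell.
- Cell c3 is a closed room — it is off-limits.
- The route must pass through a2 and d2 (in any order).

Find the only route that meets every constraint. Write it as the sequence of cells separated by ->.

a1 -> a2 -> b2 -> c2 -> d2 -> d3

Moves only go right or down, so the column and row indices never decrease.
Route from a1: down 1 to a2, right 3 to d2, down 1 to d3 — 5 moves in all.
Check: all required cells visited.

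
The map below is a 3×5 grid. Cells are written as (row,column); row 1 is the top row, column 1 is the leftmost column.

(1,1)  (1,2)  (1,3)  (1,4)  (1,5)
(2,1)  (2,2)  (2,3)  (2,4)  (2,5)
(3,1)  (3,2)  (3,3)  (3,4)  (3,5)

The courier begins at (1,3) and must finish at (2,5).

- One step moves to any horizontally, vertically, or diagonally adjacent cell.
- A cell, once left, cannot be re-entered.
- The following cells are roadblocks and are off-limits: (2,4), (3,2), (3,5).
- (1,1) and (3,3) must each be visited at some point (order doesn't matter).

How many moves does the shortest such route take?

Any route passes through (1,1) and (3,3) in some order between (1,3) and (2,5). Summing Chebyshev distances along each leg and taking the cheapest ordering ((1,3) → (1,1) → (3,3) → (2,5)) gives a lower bound of 2 + 2 + 2 = 6 moves.
A route of 6 moves achieves this: (1,3) → (1,2) → (1,1) → (2,2) → (3,3) → (3,4) → (2,5).
Since 6 matches the lower bound, it is optimal.

6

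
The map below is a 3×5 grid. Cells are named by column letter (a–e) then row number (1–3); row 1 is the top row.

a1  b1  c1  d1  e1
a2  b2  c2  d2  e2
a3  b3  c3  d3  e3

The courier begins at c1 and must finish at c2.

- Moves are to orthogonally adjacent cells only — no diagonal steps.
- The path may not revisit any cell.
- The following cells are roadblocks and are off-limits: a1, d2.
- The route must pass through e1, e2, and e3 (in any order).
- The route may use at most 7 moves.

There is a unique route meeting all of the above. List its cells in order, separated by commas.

c1, d1, e1, e2, e3, d3, c3, c2

The 7-move cap with required stops at e1, e2, e3 leaves no slack for detours.
Route from c1: right 2 to e1, down 2 to e3, left 2 to c3, up 1 to c2 — 7 moves in all.
Check: all required cells visited; 7 ≤ 7 moves.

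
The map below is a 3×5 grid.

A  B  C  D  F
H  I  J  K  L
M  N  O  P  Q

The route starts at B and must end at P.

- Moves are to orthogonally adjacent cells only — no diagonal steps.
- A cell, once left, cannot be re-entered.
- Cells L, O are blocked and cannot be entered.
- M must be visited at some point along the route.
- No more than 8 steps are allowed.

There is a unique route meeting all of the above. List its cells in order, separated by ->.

B -> A -> H -> M -> N -> I -> J -> K -> P

The budget equals the shortest possible length, so every move has to be on a shortest route through the required cells.
Route from B: left 1 to A, down 2 to M, right 1 to N, up 1 to I, right 2 to K, down 1 to P — 8 moves in all.
Check: all required cells visited; 8 ≤ 8 moves.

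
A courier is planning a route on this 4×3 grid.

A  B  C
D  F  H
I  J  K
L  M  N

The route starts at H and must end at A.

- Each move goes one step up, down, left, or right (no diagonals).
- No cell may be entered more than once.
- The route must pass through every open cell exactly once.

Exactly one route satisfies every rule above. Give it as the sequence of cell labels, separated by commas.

Need to visit all 12 open cells exactly once, starting at H and ending at A.
Route from H: up 1 to C, left 1 to B, down 2 to J, right 1 to K, down 1 to N, left 2 to L, up 3 to A — 11 moves in all.
Check: all 12 open cells covered.

H, C, B, F, J, K, N, M, L, I, D, A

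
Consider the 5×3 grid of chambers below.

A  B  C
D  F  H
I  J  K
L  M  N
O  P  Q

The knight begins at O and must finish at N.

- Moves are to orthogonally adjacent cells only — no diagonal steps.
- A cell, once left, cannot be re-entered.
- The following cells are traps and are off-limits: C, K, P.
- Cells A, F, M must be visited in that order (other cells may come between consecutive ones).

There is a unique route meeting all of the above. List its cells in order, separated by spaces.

O L I D A B F J M N

The waypoints must appear in the order A, F, M, with no cell reused.
Route from O: up 4 to A, right 1 to B, down 3 to M, right 1 to N — 9 moves in all.
Check: order respected (A at step 4, F at step 6, M at step 8).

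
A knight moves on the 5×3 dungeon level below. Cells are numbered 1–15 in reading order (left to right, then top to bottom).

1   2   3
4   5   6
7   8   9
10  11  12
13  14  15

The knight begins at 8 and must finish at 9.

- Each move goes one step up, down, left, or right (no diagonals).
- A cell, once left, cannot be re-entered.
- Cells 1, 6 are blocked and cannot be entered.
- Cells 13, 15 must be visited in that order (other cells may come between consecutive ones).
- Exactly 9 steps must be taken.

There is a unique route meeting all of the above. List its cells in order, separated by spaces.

8 5 4 7 10 13 14 15 12 9

The waypoints must appear in the order 13, 15, with no cell reused.
Route from 8: up to 5, left to 4, 3× down (reaching 13), 2× right (reaching 15), 2× up (reaching 9) — 9 moves in all.
Check: order respected (13 at step 5, 15 at step 7); 9 moves as required.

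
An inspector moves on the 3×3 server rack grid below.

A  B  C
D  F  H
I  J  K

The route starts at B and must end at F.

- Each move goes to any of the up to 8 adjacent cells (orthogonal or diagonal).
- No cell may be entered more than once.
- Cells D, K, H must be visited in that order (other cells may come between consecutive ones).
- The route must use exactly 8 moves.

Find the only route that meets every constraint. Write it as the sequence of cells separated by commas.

The waypoints must appear in the order D, K, H, with no cell reused.
Route from B: left 1 to A, down 2 to I, right 2 to K, up 2 to C, down-left 1 to F — 8 moves in all.
Check: order respected (D at step 2, K at step 5, H at step 6); 8 moves as required.

B, A, D, I, J, K, H, C, F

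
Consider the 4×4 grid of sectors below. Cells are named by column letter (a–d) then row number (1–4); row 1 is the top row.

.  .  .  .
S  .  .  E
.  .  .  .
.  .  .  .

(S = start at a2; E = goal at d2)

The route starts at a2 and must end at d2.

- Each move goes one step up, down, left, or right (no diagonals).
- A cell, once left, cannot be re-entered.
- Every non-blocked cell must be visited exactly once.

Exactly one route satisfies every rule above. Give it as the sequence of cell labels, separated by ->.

a2 -> a1 -> b1 -> b2 -> b3 -> a3 -> a4 -> b4 -> c4 -> d4 -> d3 -> c3 -> c2 -> c1 -> d1 -> d2

Need to visit all 16 open cells exactly once, starting at a2 and ending at d2.
Cell a4 has only two open neighbours (a3 and b4), so the path must pass straight through it: one of those is the cell it's entered from and the other is where it exits.
Route from a2: up to a1, right to b1, 2× down (reaching b3), left to a3, down to a4, 3× right (reaching d4), up to d3, left to c3, 2× up (reaching c1), right to d1, down to d2 — 15 moves in all.
Check: all 16 open cells covered.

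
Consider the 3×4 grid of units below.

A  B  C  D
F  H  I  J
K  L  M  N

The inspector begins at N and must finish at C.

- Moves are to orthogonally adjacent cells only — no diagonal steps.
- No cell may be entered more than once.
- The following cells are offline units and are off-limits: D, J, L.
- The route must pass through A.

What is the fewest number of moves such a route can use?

7

Any route passes through A somewhere between N and C. Summing Manhattan distances along the two legs (N → A → C) gives a lower bound of 5 + 2 = 7 moves.
A route of 7 moves achieves this: N → M → I → H → F → A → B → C.
Since 7 matches the lower bound, it is optimal.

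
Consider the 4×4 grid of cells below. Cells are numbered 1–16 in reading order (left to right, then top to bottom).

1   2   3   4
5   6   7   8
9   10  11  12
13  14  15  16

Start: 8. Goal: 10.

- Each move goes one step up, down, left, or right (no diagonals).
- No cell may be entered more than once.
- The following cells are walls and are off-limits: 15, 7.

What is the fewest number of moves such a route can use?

3

The Manhattan distance from 8 to 10 is |2−3| + |4−2| = 3, so at least 3 moves are needed.
A route of 3 moves achieves this: 8 → 12 → 11 → 10.
Since 3 matches the lower bound, it is optimal.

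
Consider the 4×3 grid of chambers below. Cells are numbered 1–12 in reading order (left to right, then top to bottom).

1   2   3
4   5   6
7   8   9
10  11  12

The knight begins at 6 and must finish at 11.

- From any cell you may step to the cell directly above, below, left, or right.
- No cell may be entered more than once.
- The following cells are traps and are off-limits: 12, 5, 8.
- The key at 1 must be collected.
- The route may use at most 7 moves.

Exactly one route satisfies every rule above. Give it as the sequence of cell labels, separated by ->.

6 -> 3 -> 2 -> 1 -> 4 -> 7 -> 10 -> 11

Any route must reach 1 and still end at 11 within 7 moves, so the order of the required stops is forced.
Route from 6: up 1 to 3, left 2 to 1, down 3 to 10, right 1 to 11 — 7 moves in all.
Check: all required cells visited; 7 ≤ 7 moves.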